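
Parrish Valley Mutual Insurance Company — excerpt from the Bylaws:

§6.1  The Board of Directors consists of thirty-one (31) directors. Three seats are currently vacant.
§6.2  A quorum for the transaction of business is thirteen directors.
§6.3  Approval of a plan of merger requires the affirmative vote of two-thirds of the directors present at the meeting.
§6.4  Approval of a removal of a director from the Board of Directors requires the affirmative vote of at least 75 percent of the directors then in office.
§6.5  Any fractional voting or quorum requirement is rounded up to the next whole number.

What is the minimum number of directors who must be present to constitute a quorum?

The quorum is fixed at 13.

13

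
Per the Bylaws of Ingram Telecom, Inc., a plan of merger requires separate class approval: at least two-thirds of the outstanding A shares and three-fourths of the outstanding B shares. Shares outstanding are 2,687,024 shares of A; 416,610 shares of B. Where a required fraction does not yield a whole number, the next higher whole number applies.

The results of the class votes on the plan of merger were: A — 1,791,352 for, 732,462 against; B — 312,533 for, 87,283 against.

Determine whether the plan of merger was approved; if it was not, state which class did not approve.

A: 2/3 of 2687024 = 1791349.33, rounded up to 1791350; 1,791,350 required, 1,791,352 in favor — approved.
B: 3/4 of 416610 = 312457.50, rounded up to 312458; 312,458 required, 312,533 in favor — approved.

Approved — every class gave the required vote.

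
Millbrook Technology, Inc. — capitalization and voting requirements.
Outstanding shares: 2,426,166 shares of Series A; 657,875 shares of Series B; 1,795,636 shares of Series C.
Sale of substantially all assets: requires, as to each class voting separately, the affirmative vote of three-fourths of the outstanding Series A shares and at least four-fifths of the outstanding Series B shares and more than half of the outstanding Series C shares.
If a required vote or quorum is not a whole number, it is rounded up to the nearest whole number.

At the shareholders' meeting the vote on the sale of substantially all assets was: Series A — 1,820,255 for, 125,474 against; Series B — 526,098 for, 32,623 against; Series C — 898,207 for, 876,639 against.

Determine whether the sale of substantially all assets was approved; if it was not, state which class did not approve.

Series A: 3/4 of 2426166 = 1819624.50, rounded up to 1819625; 1,819,625 required, 1,820,255 in favor — approved.
Series B: 4/5 of 657875 = 526300; 526,300 required, 526,098 in favor — not approved.
Series C: a majority of 1795636 is 897819; 897,819 required, 898,207 in favor — approved.

Not approved — the Series B shares did not give the required vote.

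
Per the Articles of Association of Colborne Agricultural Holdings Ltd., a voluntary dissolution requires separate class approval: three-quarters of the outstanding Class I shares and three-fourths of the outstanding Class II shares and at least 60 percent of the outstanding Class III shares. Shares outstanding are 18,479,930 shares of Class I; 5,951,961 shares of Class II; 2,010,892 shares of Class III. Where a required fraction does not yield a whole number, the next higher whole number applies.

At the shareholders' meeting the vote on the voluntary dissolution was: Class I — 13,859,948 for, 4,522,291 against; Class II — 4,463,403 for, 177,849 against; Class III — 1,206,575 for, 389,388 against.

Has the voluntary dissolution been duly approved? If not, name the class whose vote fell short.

Class I: 3/4 of 18479930 = 13859947.50, rounded up to 13859948; 13,859,948 required, 13,859,948 in favor — approved.
Class II: 3/4 of 5951961 = 4463970.75, rounded up to 4463971; 4,463,971 required, 4,463,403 in favor — not approved.
Class III: 3/5 of 2010892 = 1206535.20, rounded up to 1206536; 1,206,536 required, 1,206,575 in favor — approved.

Not approved — the Class II shares did not give the required vote.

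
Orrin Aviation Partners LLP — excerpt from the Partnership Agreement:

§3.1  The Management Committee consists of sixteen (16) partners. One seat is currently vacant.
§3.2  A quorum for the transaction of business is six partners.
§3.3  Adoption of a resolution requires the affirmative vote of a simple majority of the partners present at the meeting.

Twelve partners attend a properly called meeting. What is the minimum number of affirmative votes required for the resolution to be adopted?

The resolution requires a majority of the partners present (12).
A majority of 12 is 7.

7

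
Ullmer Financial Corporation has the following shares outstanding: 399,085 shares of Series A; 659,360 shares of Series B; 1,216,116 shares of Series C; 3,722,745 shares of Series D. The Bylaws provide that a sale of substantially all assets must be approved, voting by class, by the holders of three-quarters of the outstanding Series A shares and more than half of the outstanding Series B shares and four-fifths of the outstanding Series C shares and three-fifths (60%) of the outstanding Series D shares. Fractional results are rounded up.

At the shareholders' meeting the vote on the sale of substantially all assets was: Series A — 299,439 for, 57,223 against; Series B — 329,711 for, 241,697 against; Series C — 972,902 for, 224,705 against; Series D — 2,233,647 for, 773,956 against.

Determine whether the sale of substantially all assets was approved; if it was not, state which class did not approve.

Series A: 3/4 of 399085 = 299313.75, rounded up to 299314; 299,314 required, 299,439 in favor — approved.
Series B: a majority of 659360 is 329681; 329,681 required, 329,711 in favor — approved.
Series C: 4/5 of 1216116 = 972892.80, rounded up to 972893; 972,893 required, 972,902 in favor — approved.
Series D: 3/5 of 3722745 = 2233647; 2,233,647 required, 2,233,647 in favor — approved.

Approved — every class gave the required vote.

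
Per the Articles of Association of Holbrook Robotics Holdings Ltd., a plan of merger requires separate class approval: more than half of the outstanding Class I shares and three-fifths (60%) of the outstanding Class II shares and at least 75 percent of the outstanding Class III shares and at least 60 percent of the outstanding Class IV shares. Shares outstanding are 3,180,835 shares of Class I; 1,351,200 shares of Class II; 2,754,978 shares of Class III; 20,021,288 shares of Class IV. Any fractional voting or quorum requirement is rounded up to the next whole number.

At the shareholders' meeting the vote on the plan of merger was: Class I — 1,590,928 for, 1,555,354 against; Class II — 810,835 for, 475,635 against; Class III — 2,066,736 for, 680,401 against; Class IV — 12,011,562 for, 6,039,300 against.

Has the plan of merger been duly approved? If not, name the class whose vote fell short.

Class I: a majority of 3180835 is 1590418; 1,590,418 required, 1,590,928 in favor — approved.
Class II: 3/5 of 1351200 = 810720; 810,720 required, 810,835 in favor — approved.
Class III: 3/4 of 2754978 = 2066233.50, rounded up to 2066234; 2,066,234 required, 2,066,736 in favor — approved.
Class IV: 3/5 of 20021288 = 12012772.80, rounded up to 12012773; 12,012,773 required, 12,011,562 in favor — not approved.

Not approved — the Class IV shares did not give the required vote.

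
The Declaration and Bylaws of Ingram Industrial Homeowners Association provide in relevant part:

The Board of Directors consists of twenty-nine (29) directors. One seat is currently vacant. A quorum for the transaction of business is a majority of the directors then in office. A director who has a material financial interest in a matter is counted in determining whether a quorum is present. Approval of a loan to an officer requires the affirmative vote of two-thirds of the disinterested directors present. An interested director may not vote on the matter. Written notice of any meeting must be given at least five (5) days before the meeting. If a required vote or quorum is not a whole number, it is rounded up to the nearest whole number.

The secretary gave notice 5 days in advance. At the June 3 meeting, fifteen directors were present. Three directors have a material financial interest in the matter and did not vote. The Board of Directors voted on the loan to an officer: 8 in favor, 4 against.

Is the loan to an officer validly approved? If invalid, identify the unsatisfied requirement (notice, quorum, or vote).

Notice: 5 days given; 5 required (5 ≥ 5). Satisfied.
Quorum: 15 present (interested directors count toward quorum); quorum is 15. Satisfied.
Vote: the loan to an officer requires two-thirds of the disinterested directors present (15 − 3 = 12). 2/3 of 12 = 8, so 8 affirmative votes are needed; 8 voted in favor. Satisfied.

Valid — all requirements satisfied.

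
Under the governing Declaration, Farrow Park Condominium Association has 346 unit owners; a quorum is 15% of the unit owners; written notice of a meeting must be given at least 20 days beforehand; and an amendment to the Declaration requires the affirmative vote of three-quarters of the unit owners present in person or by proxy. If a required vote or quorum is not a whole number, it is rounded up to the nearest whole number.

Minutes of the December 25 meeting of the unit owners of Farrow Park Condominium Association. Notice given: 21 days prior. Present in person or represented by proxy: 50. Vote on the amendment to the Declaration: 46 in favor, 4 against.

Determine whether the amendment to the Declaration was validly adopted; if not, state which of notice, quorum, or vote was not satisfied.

Invalid — quorum requirement not satisfied.

Notice: 21 days given; 20 required. Satisfied.
Quorum: 15% of 346 = 51.90, rounded up to 52; 50 present. Not satisfied.
Vote: requires three-fourths of those present (50); 3/4 of 50 = 37.50, rounded up to 38, so 38 needed; 46 in favor. Satisfied.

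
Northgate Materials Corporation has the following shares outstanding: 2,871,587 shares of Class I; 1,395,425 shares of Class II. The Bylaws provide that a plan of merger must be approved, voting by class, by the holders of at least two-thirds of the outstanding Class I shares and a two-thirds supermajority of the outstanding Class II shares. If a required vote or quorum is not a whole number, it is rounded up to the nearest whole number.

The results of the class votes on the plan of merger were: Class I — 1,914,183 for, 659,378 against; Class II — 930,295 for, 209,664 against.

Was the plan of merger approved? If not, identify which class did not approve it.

Class I: 2/3 of 2871587 = 1914391.33, rounded up to 1914392; 1,914,392 required, 1,914,183 in favor — not approved.
Class II: 2/3 of 1395425 = 930283.33, rounded up to 930284; 930,284 required, 930,295 in favor — approved.

Not approved — the Class I shares did not give the required vote.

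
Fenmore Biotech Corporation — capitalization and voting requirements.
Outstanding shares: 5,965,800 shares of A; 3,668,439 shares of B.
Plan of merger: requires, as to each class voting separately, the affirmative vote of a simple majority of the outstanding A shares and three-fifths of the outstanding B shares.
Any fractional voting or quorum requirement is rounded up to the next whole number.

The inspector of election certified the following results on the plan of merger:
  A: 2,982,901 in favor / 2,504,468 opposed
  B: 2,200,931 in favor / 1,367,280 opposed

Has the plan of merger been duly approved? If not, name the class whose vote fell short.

A: a majority of 5965800 is 2982901; 2,982,901 required, 2,982,901 in favor — approved.
B: 3/5 of 3668439 = 2201063.40, rounded up to 2201064; 2,201,064 required, 2,200,931 in favor — not approved.

Not approved — the B shares did not give the required vote.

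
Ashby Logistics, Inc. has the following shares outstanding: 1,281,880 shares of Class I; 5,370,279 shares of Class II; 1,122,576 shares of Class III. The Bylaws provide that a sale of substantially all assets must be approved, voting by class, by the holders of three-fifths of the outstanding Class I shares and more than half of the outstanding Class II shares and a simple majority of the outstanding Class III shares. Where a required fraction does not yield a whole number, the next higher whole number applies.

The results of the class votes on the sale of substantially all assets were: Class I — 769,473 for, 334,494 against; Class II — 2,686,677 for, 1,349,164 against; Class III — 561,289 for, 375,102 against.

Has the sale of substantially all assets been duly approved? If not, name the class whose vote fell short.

Class I: 3/5 of 1281880 = 769128; 769,128 required, 769,473 in favor — approved.
Class II: a majority of 5370279 is 2685140; 2,685,140 required, 2,686,677 in favor — approved.
Class III: a majority of 1122576 is 561289; 561,289 required, 561,289 in favor — approved.

Approved — every class gave the required vote.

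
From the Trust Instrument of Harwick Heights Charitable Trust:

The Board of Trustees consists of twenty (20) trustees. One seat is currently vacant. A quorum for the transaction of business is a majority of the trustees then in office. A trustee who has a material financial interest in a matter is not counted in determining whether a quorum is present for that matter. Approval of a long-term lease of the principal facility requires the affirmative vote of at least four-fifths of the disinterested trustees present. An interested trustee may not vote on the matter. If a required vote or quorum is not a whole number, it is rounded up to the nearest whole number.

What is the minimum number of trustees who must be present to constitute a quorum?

10

A majority of 19 is 10.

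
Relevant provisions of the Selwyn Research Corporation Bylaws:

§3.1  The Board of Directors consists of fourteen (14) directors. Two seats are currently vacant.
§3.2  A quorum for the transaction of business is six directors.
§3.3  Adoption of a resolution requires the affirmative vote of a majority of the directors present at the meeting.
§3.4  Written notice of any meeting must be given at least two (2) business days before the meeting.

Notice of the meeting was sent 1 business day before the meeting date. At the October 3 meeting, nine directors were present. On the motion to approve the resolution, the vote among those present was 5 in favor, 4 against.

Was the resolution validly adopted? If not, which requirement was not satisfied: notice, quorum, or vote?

Notice: 1 business day given; 2 required (1 < 2). Not satisfied.
Quorum: 9 present; quorum is 6. Satisfied.
Vote: the resolution requires a majority of the directors present (9). A majority of 9 is 5, so 5 affirmative votes are needed; 5 voted in favor. Satisfied.

Invalid — notice requirement not satisfied.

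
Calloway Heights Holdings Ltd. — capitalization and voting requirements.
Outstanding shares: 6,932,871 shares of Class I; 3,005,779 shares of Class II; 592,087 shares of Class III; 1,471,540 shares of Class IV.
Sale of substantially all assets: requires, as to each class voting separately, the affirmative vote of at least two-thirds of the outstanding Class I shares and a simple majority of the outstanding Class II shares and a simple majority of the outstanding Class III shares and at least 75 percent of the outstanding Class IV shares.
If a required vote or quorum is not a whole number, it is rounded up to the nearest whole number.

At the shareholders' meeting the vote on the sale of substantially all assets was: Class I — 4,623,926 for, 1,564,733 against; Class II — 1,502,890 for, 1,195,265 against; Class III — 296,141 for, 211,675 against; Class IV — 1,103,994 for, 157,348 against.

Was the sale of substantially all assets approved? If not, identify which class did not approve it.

Class I: 2/3 of 6932871 = 4621914; 4,621,914 required, 4,623,926 in favor — approved.
Class II: a majority of 3005779 is 1502890; 1,502,890 required, 1,502,890 in favor — approved.
Class III: a majority of 592087 is 296044; 296,044 required, 296,141 in favor — approved.
Class IV: 3/4 of 1471540 = 1103655; 1,103,655 required, 1,103,994 in favor — approved.

Approved — every class gave the required vote.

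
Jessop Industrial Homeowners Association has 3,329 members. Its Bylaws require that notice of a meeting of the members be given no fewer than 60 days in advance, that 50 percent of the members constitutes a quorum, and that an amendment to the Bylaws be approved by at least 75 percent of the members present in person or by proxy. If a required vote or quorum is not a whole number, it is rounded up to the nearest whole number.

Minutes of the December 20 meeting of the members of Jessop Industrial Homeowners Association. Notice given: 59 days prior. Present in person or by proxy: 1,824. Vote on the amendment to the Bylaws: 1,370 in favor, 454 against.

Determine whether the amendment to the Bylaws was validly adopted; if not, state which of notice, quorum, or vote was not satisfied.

Notice: 59 days given; 60 required. Not satisfied.
Quorum: 50% of 3,329 = 1,664.50, rounded up to 1,665; 1,824 present. Satisfied.
Vote: requires three-fourths of those present (1,824); 3/4 of 1824 = 1368, so 1,368 needed; 1,370 in favor. Satisfied.

Invalid — notice requirement not satisfied.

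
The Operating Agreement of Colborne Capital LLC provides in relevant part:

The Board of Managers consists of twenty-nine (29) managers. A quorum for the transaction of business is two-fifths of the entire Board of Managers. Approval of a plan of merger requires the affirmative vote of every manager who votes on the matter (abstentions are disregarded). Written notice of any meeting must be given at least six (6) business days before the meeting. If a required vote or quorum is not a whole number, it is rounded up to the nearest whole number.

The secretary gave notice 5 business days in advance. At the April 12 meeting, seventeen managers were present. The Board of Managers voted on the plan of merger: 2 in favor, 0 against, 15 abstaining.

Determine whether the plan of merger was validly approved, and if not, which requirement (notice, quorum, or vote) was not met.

Invalid — notice requirement not satisfied.

Notice: 5 business days given; 6 required (5 < 6). Not satisfied.
Quorum: 17 present; quorum is 12. Satisfied.
Vote: the plan of merger requires the unanimous vote of the votes cast (17 present − 15 abstaining = 2). Unanimous means all 2, so 2 affirmative votes are needed; 2 voted in favor. Satisfied.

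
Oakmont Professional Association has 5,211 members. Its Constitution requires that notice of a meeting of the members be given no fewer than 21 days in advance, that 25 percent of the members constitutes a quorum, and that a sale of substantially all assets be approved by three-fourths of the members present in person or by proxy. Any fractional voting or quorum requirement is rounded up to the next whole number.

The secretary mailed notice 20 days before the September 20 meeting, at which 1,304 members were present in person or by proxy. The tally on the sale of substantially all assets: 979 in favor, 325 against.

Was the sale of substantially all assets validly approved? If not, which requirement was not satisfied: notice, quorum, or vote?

Invalid — notice requirement not satisfied.

Notice: 20 days given; 21 required. Not satisfied.
Quorum: 25% of 5,211 = 1,302.75, rounded up to 1,303; 1,304 present. Satisfied.
Vote: requires three-fourths of those present (1,304); 3/4 of 1304 = 978, so 978 needed; 979 in favor. Satisfied.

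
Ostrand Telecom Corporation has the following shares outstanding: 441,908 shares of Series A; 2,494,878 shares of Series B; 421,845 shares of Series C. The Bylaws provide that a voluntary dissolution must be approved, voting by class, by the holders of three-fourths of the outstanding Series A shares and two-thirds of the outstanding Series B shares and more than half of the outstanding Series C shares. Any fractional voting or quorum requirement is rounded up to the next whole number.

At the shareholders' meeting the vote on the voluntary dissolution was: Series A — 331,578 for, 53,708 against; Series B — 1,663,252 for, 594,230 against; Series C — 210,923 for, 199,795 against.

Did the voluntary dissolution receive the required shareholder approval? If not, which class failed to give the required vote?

Approved — every class gave the required vote.

Series A: 3/4 of 441908 = 331431; 331,431 required, 331,578 in favor — approved.
Series B: 2/3 of 2494878 = 1663252; 1,663,252 required, 1,663,252 in favor — approved.
Series C: a majority of 421845 is 210923; 210,923 required, 210,923 in favor — approved.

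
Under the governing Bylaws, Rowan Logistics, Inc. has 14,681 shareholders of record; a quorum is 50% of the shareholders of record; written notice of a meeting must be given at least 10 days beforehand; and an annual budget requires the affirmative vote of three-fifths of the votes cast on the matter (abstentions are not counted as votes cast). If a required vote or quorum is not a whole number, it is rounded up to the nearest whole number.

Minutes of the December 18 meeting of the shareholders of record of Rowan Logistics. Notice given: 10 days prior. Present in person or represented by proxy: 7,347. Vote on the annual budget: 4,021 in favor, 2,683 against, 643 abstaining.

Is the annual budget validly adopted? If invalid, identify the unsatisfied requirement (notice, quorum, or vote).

Invalid — vote requirement not satisfied.

Notice: 10 days given; 10 required. Satisfied.
Quorum: 50% of 14,681 = 7,340.50, rounded up to 7,341; 7,347 present. Satisfied.
Vote: requires three-fifths of the votes cast (7,347 − 643 abstaining = 6,704); 3/5 of 6704 = 4022.40, rounded up to 4023, so 4,023 needed; 4,021 in favor. Not satisfied.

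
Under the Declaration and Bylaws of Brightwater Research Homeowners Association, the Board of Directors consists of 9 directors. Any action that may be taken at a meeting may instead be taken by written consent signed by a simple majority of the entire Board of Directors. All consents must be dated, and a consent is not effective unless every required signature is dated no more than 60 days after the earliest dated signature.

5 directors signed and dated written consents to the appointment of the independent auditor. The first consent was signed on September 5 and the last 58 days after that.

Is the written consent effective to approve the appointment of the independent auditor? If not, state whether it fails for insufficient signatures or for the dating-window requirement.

Signatures required: a simple majority of 9 — a majority of 9 is 5, so 5 needed; 5 signed. Sufficient.
Dating window: the latest signature is 58 days after the earliest; the limit is 60 days. Within the window.

Effective — both the signature and dating-window requirements are satisfied.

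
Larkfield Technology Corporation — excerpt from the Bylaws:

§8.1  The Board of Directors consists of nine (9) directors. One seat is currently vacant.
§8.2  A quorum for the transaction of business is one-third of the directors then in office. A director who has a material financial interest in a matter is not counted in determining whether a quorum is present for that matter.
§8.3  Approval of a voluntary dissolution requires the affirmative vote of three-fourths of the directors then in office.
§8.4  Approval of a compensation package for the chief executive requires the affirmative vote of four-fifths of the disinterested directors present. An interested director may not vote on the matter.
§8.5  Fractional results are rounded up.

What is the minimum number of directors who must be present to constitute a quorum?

3

1/3 of 8 = 2.67, rounded up to 3.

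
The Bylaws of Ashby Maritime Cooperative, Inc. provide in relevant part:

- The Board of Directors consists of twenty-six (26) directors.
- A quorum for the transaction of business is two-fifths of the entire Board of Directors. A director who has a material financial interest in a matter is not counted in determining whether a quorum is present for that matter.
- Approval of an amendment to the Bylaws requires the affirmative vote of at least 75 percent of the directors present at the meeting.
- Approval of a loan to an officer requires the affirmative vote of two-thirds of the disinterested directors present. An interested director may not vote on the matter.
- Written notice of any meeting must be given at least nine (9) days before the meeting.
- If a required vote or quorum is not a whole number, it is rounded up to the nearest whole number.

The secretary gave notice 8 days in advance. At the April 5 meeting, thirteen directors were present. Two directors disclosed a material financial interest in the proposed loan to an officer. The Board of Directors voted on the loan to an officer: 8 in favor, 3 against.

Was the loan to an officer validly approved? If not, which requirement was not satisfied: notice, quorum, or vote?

Invalid — notice requirement not satisfied.

Notice: 8 days given; 9 required (8 < 9). Not satisfied.
Quorum: 13 present, but the 2 interested directors do not count, leaving 11. Quorum is 11. Satisfied.
Vote: the loan to an officer requires two-thirds of the disinterested directors present (13 − 2 = 11). 2/3 of 11 = 7.33, rounded up to 8, so 8 affirmative votes are needed; 8 voted in favor. Satisfied.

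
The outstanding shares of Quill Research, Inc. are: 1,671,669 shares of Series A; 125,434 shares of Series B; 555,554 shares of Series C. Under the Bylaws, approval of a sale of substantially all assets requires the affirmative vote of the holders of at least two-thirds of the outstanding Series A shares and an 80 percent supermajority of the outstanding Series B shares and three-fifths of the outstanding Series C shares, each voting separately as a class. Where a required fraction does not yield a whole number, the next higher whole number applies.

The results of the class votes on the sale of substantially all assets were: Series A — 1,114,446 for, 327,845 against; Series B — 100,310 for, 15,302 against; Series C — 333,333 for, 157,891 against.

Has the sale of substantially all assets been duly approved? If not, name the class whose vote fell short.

Not approved — the Series B shares did not give the required vote.

Series A: 2/3 of 1671669 = 1114446; 1,114,446 required, 1,114,446 in favor — approved.
Series B: 4/5 of 125434 = 100347.20, rounded up to 100348; 100,348 required, 100,310 in favor — not approved.
Series C: 3/5 of 555554 = 333332.40, rounded up to 333333; 333,333 required, 333,333 in favor — approved.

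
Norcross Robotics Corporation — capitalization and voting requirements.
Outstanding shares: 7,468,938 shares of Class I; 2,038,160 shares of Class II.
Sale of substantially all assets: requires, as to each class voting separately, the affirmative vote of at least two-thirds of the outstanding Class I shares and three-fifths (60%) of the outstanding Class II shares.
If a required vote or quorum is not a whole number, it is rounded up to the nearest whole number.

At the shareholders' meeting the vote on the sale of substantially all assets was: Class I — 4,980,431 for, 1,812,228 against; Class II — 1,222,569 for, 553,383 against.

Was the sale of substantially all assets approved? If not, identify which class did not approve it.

Not approved — the Class II shares did not give the required vote.

Class I: 2/3 of 7468938 = 4979292; 4,979,292 required, 4,980,431 in favor — approved.
Class II: 3/5 of 2038160 = 1222896; 1,222,896 required, 1,222,569 in favor — not approved.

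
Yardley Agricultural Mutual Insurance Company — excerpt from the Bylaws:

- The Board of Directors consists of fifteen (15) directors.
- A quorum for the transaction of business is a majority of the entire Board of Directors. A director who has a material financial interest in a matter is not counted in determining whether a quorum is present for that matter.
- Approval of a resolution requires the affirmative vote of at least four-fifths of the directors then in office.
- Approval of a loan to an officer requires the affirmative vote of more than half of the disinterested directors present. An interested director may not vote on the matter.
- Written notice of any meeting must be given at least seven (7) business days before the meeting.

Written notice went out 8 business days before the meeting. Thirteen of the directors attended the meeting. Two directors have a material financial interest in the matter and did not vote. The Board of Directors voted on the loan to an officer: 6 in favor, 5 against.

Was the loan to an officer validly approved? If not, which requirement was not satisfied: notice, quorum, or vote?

Valid — all requirements satisfied.

Notice: 8 business days given; 7 required (8 ≥ 7). Satisfied.
Quorum: 13 present, but the 2 interested directors do not count, leaving 11. Quorum is 8. Satisfied.
Vote: the loan to an officer requires a majority of the disinterested directors present (13 − 2 = 11). A majority of 11 is 6, so 6 affirmative votes are needed; 6 voted in favor. Satisfied.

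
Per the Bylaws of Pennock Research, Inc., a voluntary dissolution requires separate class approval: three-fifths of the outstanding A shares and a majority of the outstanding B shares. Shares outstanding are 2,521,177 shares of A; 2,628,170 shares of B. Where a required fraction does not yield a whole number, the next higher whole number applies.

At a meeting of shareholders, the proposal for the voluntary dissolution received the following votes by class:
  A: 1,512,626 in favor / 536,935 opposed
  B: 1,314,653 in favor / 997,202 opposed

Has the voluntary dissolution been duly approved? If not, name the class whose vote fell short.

A: 3/5 of 2521177 = 1512706.20, rounded up to 1512707; 1,512,707 required, 1,512,626 in favor — not approved.
B: a majority of 2628170 is 1314086; 1,314,086 required, 1,314,653 in favor — approved.

Not approved — the A shares did not give the required vote.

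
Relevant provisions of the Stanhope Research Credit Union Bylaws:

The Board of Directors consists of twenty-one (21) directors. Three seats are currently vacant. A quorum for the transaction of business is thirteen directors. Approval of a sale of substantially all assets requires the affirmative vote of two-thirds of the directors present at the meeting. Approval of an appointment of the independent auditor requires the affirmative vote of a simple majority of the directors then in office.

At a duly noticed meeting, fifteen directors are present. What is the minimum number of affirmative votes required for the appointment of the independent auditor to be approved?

10

The appointment of the independent auditor requires a majority of the directors then in office (18).
A majority of 18 is 10.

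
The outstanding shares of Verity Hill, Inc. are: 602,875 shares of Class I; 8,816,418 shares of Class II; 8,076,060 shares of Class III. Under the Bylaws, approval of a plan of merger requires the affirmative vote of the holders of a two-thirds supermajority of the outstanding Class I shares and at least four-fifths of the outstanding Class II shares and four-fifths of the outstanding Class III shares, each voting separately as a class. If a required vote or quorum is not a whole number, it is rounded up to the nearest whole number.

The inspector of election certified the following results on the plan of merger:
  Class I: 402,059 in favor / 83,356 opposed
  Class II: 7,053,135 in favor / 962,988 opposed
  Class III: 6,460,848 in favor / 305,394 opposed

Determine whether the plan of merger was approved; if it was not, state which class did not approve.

Class I: 2/3 of 602875 = 401916.67, rounded up to 401917; 401,917 required, 402,059 in favor — approved.
Class II: 4/5 of 8816418 = 7053134.40, rounded up to 7053135; 7,053,135 required, 7,053,135 in favor — approved.
Class III: 4/5 of 8076060 = 6460848; 6,460,848 required, 6,460,848 in favor — approved.

Approved — every class gave the required vote.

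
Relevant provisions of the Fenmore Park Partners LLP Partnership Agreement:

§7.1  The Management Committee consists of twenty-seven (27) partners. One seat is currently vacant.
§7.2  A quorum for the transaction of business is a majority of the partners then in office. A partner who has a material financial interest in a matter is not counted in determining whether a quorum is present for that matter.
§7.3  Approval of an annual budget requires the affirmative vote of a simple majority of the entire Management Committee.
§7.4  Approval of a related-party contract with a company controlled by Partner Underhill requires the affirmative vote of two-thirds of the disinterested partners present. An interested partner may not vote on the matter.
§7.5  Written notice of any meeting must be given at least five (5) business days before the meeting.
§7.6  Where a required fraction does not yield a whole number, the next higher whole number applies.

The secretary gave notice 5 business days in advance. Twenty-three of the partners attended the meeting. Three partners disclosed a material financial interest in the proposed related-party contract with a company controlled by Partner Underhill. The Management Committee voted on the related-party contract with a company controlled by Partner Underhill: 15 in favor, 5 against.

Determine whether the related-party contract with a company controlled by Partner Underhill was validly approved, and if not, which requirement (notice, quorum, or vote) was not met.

Notice: 5 business days given; 5 required (5 ≥ 5). Satisfied.
Quorum: 23 present, but the 3 interested partners do not count, leaving 20. Quorum is 14. Satisfied.
Vote: the related-party contract with a company controlled by Partner Underhill requires two-thirds of the disinterested partners present (23 − 3 = 20). 2/3 of 20 = 13.33, rounded up to 14, so 14 affirmative votes are needed; 15 voted in favor. Satisfied.

Valid — all requirements satisfied.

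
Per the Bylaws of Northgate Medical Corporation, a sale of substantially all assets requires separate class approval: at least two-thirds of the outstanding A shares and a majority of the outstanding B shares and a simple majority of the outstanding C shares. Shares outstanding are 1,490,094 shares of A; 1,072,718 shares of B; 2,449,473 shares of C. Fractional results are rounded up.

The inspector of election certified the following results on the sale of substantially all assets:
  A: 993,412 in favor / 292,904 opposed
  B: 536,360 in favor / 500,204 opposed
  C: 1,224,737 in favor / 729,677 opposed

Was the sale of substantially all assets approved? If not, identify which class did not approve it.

A: 2/3 of 1490094 = 993396; 993,396 required, 993,412 in favor — approved.
B: a majority of 1072718 is 536360; 536,360 required, 536,360 in favor — approved.
C: a majority of 2449473 is 1224737; 1,224,737 required, 1,224,737 in favor — approved.

Approved — every class gave the required vote.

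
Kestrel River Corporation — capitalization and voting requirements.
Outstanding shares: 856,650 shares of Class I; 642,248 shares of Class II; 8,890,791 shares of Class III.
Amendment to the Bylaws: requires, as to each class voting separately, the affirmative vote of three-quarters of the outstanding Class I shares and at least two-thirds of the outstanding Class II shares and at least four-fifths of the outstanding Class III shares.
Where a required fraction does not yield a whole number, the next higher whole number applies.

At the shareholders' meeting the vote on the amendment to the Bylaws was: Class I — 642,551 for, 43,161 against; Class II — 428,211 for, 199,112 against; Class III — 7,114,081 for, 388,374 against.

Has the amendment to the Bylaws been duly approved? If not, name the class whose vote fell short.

Approved — every class gave the required vote.

Class I: 3/4 of 856650 = 642487.50, rounded up to 642488; 642,488 required, 642,551 in favor — approved.
Class II: 2/3 of 642248 = 428165.33, rounded up to 428166; 428,166 required, 428,211 in favor — approved.
Class III: 4/5 of 8890791 = 7112632.80, rounded up to 7112633; 7,112,633 required, 7,114,081 in favor — approved.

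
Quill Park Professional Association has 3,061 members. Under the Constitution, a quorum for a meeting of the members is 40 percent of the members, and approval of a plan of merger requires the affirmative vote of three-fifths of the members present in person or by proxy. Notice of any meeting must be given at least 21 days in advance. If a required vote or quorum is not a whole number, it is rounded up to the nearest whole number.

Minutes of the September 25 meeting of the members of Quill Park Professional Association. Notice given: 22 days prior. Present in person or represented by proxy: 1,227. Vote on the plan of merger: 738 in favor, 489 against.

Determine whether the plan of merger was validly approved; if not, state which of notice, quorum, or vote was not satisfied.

Notice: 22 days given; 21 required. Satisfied.
Quorum: 40% of 3,061 = 1,224.40, rounded up to 1,225; 1,227 present. Satisfied.
Vote: requires three-fifths of those present (1,227); 3/5 of 1227 = 736.20, rounded up to 737, so 737 needed; 738 in favor. Satisfied.

Valid — all requirements satisfied.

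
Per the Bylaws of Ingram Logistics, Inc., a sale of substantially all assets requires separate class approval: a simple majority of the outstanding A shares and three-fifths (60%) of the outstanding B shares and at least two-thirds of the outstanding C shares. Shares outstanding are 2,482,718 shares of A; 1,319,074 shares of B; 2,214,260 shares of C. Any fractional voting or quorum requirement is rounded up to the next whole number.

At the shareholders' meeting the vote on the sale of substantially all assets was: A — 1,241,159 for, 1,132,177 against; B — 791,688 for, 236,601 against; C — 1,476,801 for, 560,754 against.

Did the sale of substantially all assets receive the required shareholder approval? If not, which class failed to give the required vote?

Not approved — the A shares did not give the required vote.

A: a majority of 2482718 is 1241360; 1,241,360 required, 1,241,159 in favor — not approved.
B: 3/5 of 1319074 = 791444.40, rounded up to 791445; 791,445 required, 791,688 in favor — approved.
C: 2/3 of 2214260 = 1476173.33, rounded up to 1476174; 1,476,174 required, 1,476,801 in favor — approved.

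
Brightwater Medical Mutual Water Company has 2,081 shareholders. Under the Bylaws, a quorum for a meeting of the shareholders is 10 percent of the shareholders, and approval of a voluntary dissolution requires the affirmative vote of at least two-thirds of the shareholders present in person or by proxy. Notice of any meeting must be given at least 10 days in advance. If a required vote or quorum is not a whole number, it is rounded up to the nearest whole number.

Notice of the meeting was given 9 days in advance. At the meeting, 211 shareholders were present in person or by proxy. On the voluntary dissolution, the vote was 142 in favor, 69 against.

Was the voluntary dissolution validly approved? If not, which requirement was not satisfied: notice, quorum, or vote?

Notice: 9 days given; 10 required. Not satisfied.
Quorum: 10% of 2,081 = 208.10, rounded up to 209; 211 present. Satisfied.
Vote: requires two-thirds of those present (211); 2/3 of 211 = 140.67, rounded up to 141, so 141 needed; 142 in favor. Satisfied.

Invalid — notice requirement not satisfied.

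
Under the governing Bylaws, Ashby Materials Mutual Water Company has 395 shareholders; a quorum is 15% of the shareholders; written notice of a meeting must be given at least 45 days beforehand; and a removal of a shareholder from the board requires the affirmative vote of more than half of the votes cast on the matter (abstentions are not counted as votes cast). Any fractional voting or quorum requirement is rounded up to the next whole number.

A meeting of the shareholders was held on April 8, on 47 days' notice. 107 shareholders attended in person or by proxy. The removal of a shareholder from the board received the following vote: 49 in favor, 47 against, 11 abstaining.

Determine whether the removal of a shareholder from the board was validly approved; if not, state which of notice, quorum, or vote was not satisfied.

Valid — all requirements satisfied.

Notice: 47 days given; 45 required. Satisfied.
Quorum: 15% of 395 = 59.25, rounded up to 60; 107 present. Satisfied.
Vote: requires a majority of the votes cast (107 − 11 abstaining = 96); a majority of 96 is 49, so 49 needed; 49 in favor. Satisfied.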